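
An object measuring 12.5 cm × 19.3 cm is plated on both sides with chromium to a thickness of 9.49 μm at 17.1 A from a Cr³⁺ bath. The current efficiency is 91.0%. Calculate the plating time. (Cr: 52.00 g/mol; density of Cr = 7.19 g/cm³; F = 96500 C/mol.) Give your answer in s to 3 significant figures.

1180 s

Plated area = 2 × 12.5 × 19.3 = 482.5 cm²
Volume = 482.5 × 9.49×10⁻⁴ cm = 0.4579 cm³
m(Cr) = 0.4579 × 7.19 = 3.292 g
n(Cr) = 3.292 / 52.00 = 0.06331 mol; n(e⁻) = 3 × 0.06331 = 0.1899 mol
Q = 0.1899 × 96500 / 0.910 = 20140 C
t = 20140 / 17.1 = 1178 s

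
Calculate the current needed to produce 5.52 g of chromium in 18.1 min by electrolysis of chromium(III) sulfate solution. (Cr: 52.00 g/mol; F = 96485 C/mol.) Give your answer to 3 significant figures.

28.3 A

n(Cr) = 5.52 / 52.00 = 0.1062 mol
Cr³⁺ + 3e⁻ → Cr, so n(e⁻) = 3 × 0.1062 = 0.3186 mol
Q = 0.3186 × 96485 = 30740 C
I = Q / t = 30740 / 1086 s = 28.3 A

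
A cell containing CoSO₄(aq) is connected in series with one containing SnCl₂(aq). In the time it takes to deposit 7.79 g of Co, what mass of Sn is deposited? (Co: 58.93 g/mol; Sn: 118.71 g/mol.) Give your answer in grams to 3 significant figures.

n(Co) = 7.79 / 58.93 = 0.1322 mol
Co²⁺ + 2e⁻ → Co, so n(e⁻) = 2 × 0.1322 = 0.2644 mol
Same current for the same time ⇒ same n(e⁻) = 0.2644 mol in both cells.
Sn²⁺ + 2e⁻ → Sn, so n(Sn) = 0.2644 / 2 = 0.1322 mol
m(Sn) = 0.1322 × 118.71 = 15.7 g

15.7 g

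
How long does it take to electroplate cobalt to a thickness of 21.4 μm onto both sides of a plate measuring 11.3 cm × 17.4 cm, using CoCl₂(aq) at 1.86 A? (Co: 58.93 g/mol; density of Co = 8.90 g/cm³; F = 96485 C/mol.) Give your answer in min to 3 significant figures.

Plated area = 2 × 11.3 × 17.4 = 393.2 cm²
Volume = 393.2 × 21.4×10⁻⁴ cm = 0.8414 cm³
m(Co) = 0.8414 × 8.90 = 7.488 g
n(Co) = 7.488 / 58.93 = 0.1271 mol; n(e⁻) = 2 × 0.1271 = 0.2542 mol
Q = 0.2542 × 96485 = 24530 C
t = 24530 / 1.86 = 13190 s = 220 min

220 min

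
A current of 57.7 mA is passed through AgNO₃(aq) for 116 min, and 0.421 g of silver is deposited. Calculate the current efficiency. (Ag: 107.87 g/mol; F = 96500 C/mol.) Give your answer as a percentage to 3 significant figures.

93.8%

Q = 0.0577 × 6960 = 401.6 C
n(e⁻) = 401.6 / 96500 = 0.004162 mol
Ag⁺ + e⁻ → Ag, so theoretical n(Ag) = 0.004162 mol → 0.4490 g
Efficiency = 0.421 / 0.4490 = 0.9376 = 93.8%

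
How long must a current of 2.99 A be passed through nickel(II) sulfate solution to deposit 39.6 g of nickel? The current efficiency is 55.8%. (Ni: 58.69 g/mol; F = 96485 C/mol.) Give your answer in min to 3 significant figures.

n(Ni) = 39.6 / 58.69 = 0.6747 mol
Ni²⁺ + 2e⁻ → Ni, so n(e⁻) = 2 × 0.6747 = 1.349 mol
Q = 1.349 × 96485 / 0.558 = 2.333×10^5 C
t = Q / I = 2.333×10^5 / 2.99 = 78030 s = 1300 min

1300 min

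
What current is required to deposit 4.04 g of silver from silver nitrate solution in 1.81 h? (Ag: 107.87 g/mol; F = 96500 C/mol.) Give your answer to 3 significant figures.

0.555 A

n(Ag) = 4.04 / 107.87 = 0.03745 mol
Ag⁺ + e⁻ → Ag, so n(e⁻) = 0.03745 mol
Q = 0.03745 × 96500 = 3614 C
I = Q / t = 3614 / 6516 s = 0.555 A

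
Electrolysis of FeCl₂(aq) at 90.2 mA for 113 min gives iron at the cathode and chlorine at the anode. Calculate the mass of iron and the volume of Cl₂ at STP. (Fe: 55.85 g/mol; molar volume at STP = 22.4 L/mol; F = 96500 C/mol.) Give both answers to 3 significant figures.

Q = 0.0902 × 6780 = 611.6 C; n(e⁻) = 611.6 / 96500 = 0.006338 mol
Cathode: Fe²⁺ + 2e⁻ → Fe → n(Fe) = 0.006338/2 = 0.003169 mol → 0.177 g
Anode: 2Cl⁻ → Cl₂ + 2e⁻ → n(Cl₂) = 0.006338/2 = 0.003169 mol → 0.0710 L

0.177 g Fe; 0.0710 L Cl₂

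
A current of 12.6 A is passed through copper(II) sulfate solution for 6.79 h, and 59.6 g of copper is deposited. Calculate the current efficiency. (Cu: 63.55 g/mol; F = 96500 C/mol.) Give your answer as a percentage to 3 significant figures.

58.8%

Q = 12.6 × 24444 = 3.080×10^5 C
n(e⁻) = 3.080×10^5 / 96500 = 3.192 mol
Cu²⁺ + 2e⁻ → Cu, so theoretical n(Cu) = 1.596 mol → 101.4 g
Efficiency = 59.6 / 101.4 = 0.5878 = 58.8%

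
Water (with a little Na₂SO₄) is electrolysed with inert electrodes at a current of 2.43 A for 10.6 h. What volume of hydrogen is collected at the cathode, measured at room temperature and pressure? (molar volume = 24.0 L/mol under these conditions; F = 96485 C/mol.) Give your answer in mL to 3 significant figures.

Charge passed = 2.43 × 38160 = 92730 C
Moles of electrons = 92730 / 96485 = 0.9611 mol
2H⁺ + 2e⁻ → H₂, so n(H₂) = 0.9611 / 2 = 0.4806 mol
V = 0.4806 × 24.0 = 11.53 L
= 11500 mL

11500 mL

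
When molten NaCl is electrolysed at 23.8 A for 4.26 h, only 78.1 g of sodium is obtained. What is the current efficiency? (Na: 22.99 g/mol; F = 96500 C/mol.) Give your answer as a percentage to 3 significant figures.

Q = 23.8 × 15336 = 3.650×10^5 C
n(e⁻) = 3.650×10^5 / 96500 = 3.782 mol
Na⁺ + e⁻ → Na, so theoretical n(Na) = 3.782 mol → 86.95 g
Efficiency = 78.1 / 86.95 = 0.8982 = 89.8%

89.8%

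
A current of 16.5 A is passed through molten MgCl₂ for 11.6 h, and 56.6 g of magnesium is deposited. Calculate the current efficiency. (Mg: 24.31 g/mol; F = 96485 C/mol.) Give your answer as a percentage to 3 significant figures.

Q = 16.5 × 41760 = 6.890×10^5 C
n(e⁻) = 6.890×10^5 / 96485 = 7.141 mol
Mg²⁺ + 2e⁻ → Mg, so theoretical n(Mg) = 3.571 mol → 86.81 g
Efficiency = 56.6 / 86.81 = 0.6520 = 65.2%

65.2%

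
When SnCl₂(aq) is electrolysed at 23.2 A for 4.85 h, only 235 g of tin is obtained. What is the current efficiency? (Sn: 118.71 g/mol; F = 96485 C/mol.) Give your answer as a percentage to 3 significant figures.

94.3%

Q = 23.2 × 17460 = 4.051×10^5 C
n(e⁻) = 4.051×10^5 / 96485 = 4.199 mol
Sn²⁺ + 2e⁻ → Sn, so theoretical n(Sn) = 2.100 mol → 249.3 g
Efficiency = 235 / 249.3 = 0.9426 = 94.3%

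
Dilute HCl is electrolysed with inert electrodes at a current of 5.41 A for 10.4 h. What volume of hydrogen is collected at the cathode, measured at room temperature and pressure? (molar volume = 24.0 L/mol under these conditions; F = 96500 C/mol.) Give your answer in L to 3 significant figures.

Charge passed = 5.41 × 37440 = 2.026×10^5 C
Moles of electrons = 2.026×10^5 / 96500 = 2.099 mol
2H⁺ + 2e⁻ → H₂, so n(H₂) = 2.099 / 2 = 1.050 mol
V = 1.050 × 24.0 = 25.20 L

25.2 L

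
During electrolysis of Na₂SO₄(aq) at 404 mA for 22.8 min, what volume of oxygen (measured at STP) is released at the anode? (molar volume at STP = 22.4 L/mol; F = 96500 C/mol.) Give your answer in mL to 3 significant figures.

Charge passed = 0.404 × 1368 = 552.7 C
n(e⁻) = 552.7 / 96500 = 0.005727 mol
2H₂O → O₂ + 4H⁺ + 4e⁻, so n(O₂) = 0.005727 / 4 = 0.001432 mol
V = 0.001432 × 22.4 = 0.03208 L
= 32.1 mL

32.1 mL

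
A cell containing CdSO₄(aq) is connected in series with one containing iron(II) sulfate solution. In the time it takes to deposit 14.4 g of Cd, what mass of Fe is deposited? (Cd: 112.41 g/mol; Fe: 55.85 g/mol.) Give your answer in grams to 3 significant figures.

7.15 g

n(Cd) = 14.4 / 112.41 = 0.1281 mol
Cd²⁺ + 2e⁻ → Cd, so n(e⁻) = 2 × 0.1281 = 0.2562 mol
In series, the same 0.2562 mol of electrons flows through the second cell.
Fe²⁺ + 2e⁻ → Fe, so n(Fe) = 0.2562 / 2 = 0.1281 mol
m(Fe) = 0.1281 × 55.85 = 7.15 g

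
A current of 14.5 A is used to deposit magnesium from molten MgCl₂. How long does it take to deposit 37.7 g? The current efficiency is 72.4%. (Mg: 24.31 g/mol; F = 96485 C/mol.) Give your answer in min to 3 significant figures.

n(Mg) = 37.7 / 24.31 = 1.551 mol
Mg²⁺ + 2e⁻ → Mg, so n(e⁻) = 2 × 1.551 = 3.102 mol
Q = 3.102 × 96485 / 0.724 = 4.134×10^5 C
t = Q / I = 4.134×10^5 / 14.5 = 28510 s = 475 min

475 min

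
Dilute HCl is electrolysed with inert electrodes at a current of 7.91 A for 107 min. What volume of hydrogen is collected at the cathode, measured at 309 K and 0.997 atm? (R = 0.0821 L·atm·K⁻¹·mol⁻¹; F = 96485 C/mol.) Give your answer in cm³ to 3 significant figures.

Charge passed = 7.91 × 6420 = 50780 C
Moles of electrons = 50780 / 96485 = 0.5263 mol
2H⁺ + 2e⁻ → H₂, so n(H₂) = 0.5263 / 2 = 0.2632 mol
V = nRT/P = 0.2632 × 0.0821 × 309 / 0.997 = 6.697 L
= 6700 cm³

6700 cm³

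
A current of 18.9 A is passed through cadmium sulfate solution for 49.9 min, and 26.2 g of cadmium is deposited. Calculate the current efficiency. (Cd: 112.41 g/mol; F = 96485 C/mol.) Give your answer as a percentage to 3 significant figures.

79.5%

Q = 18.9 × 2994 = 56590 C
n(e⁻) = 56590 / 96485 = 0.5865 mol
Cd²⁺ + 2e⁻ → Cd, so theoretical n(Cd) = 0.2933 mol → 32.97 g
Efficiency = 26.2 / 32.97 = 0.7947 = 79.5%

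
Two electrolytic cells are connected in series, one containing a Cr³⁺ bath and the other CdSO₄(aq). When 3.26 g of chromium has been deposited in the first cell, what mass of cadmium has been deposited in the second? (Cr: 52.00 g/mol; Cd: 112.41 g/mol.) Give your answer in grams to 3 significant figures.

10.6 g

n(Cr) = 3.26 / 52.00 = 0.06269 mol
Cr³⁺ + 3e⁻ → Cr, so n(e⁻) = 3 × 0.06269 = 0.1881 mol
Since the cells are in series, n(e⁻) in the Cd cell is also 0.1881 mol.
Cd²⁺ + 2e⁻ → Cd, so n(Cd) = 0.1881 / 2 = 0.09405 mol
m(Cd) = 0.09405 × 112.41 = 10.6 g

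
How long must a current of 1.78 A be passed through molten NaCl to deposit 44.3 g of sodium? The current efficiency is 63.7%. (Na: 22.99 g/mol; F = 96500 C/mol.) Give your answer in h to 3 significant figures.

n(Na) = 44.3 / 22.99 = 1.927 mol
Na⁺ + e⁻ → Na, so n(e⁻) = 1.927 mol
Q = 1.927 × 96500 / 0.637 = 2.919×10^5 C
t = Q / I = 2.919×10^5 / 1.78 = 1.640×10^5 s = 45.6 h

45.6 h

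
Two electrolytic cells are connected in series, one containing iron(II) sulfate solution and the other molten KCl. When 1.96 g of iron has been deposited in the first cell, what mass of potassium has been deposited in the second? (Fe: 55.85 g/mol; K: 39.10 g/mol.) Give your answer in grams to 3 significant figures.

2.74 g

n(Fe) = 1.96 / 55.85 = 0.03509 mol
Fe²⁺ + 2e⁻ → Fe, so n(e⁻) = 2 × 0.03509 = 0.07018 mol
Same current for the same time ⇒ same n(e⁻) = 0.07018 mol in both cells.
K⁺ + e⁻ → K, so n(K) = 0.07018 mol
m(K) = 0.07018 × 39.10 = 2.74 g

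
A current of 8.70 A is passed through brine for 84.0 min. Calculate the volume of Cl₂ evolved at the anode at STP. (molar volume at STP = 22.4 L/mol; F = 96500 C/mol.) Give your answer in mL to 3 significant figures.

Charge passed = 8.70 × 5040 = 43850 C
n(e⁻) = Q/F = 43850/96500 = 0.4544 mol
2Cl⁻ → Cl₂ + 2e⁻, so n(Cl₂) = 0.4544 / 2 = 0.2272 mol
V = 0.2272 × 22.4 = 5.089 L
= 5090 mL

5090 mL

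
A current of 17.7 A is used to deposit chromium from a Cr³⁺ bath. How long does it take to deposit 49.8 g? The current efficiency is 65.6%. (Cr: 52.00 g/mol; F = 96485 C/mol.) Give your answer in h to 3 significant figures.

n(Cr) = 49.8 / 52.00 = 0.9577 mol
Cr³⁺ + 3e⁻ → Cr, so n(e⁻) = 3 × 0.9577 = 2.873 mol
Q = 2.873 × 96485 / 0.656 = 4.226×10^5 C
t = Q / I = 4.226×10^5 / 17.7 = 23880 s = 6.63 h

6.63 h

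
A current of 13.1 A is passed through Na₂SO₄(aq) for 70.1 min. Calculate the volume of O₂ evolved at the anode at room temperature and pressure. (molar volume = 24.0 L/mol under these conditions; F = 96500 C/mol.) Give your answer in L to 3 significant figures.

3.43 L

Q = 13.1 A × 4206 s = 55100 C
n(e⁻) = Q/F = 55100/96500 = 0.5710 mol
2H₂O → O₂ + 4H⁺ + 4e⁻, so n(O₂) = 0.5710 / 4 = 0.1428 mol
V = 0.1428 × 24.0 = 3.427 L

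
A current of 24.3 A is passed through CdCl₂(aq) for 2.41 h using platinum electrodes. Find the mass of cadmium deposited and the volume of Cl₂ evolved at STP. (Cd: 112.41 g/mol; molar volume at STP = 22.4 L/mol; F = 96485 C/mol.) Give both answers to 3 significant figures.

123 g Cd; 24.5 L Cl₂

Q = 24.3 × 8676 = 2.108×10^5 C; n(e⁻) = 2.108×10^5 / 96485 = 2.185 mol
Cathode: Cd²⁺ + 2e⁻ → Cd → n(Cd) = 2.185/2 = 1.093 mol → 123 g
Anode: 2Cl⁻ → Cl₂ + 2e⁻ → n(Cl₂) = 2.185/2 = 1.093 mol → 24.5 L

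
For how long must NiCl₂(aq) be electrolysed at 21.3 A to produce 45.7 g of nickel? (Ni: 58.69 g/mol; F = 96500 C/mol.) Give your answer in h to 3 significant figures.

1.96 h

n(Ni) = 45.7 / 58.69 = 0.7787 mol
Ni²⁺ + 2e⁻ → Ni, so n(e⁻) = 2 × 0.7787 = 1.557 mol
Q = 1.557 × 96500 = 1.503×10^5 C
t = Q / I = 1.503×10^5 / 21.3 = 7056 s = 1.96 h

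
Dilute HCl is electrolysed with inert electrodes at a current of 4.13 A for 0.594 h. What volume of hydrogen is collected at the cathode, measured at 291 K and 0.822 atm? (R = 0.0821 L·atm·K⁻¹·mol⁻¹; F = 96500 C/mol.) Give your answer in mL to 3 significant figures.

Charge passed = 4.13 × 2138.4 = 8832 C
Moles of electrons = 8832 / 96500 = 0.09152 mol
2H⁺ + 2e⁻ → H₂, so n(H₂) = 0.09152 / 2 = 0.04576 mol
V = nRT/P = 0.04576 × 0.0821 × 291 / 0.822 = 1.330 L
= 1330 mL

1330 mL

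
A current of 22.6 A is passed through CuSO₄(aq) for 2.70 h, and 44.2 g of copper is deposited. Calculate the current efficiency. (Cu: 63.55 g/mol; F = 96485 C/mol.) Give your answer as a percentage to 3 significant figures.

61.1%

Q = 22.6 × 9720 = 2.197×10^5 C
n(e⁻) = 2.197×10^5 / 96485 = 2.277 mol
Cu²⁺ + 2e⁻ → Cu, so theoretical n(Cu) = 1.139 mol → 72.38 g
Efficiency = 44.2 / 72.38 = 0.6107 = 61.1%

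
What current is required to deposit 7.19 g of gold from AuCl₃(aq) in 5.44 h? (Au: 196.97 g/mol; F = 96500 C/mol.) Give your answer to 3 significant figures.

0.540 A

n(Au) = 7.19 / 196.97 = 0.03650 mol
Au³⁺ + 3e⁻ → Au, so n(e⁻) = 3 × 0.03650 = 0.1095 mol
Q = 0.1095 × 96500 = 10570 C
I = Q / t = 10570 / 19584 s = 0.540 A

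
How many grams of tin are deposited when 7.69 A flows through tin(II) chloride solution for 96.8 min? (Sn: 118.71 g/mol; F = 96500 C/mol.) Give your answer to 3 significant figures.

27.5 g

Q = It = 7.69 × 5808 = 44660 C
Moles of electrons = 44660 / 96500 = 0.4628 mol
Sn²⁺ + 2e⁻ → Sn, so n(Sn) = 0.4628 / 2 = 0.2314 mol
m = 0.2314 × 118.71 = 27.5 g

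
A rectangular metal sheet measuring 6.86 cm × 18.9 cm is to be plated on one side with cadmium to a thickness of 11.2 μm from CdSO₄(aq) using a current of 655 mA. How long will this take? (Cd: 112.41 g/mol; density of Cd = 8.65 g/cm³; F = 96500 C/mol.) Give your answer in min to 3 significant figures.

54.9 min

Plated area = 6.86 × 18.9 = 129.7 cm²
Volume = 129.7 × 11.2×10⁻⁴ cm = 0.1453 cm³
m(Cd) = 0.1453 × 8.65 = 1.257 g
n(Cd) = 1.257 / 112.41 = 0.01118 mol; n(e⁻) = 2 × 0.01118 = 0.02236 mol
Q = 0.02236 × 96500 = 2158 C
t = 2158 / 0.655 = 3295 s = 54.9 min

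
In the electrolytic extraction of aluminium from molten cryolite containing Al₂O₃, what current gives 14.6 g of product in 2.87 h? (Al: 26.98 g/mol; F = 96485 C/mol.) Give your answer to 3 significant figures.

n(Al) = 14.6 / 26.98 = 0.5411 mol
Al³⁺ + 3e⁻ → Al, so n(e⁻) = 3 × 0.5411 = 1.623 mol
Q = 1.623 × 96485 = 1.566×10^5 C
I = Q / t = 1.566×10^5 / 10332 s = 15.2 A

15.2 A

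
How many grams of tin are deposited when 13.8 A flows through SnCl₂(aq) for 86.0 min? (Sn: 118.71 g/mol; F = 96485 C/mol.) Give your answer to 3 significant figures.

43.8 g

Q = 13.8 A × 5160 s = 71210 C
n(e⁻) = Q/F = 71210/96485 = 0.7380 mol
Sn²⁺ + 2e⁻ → Sn, so n(Sn) = 0.7380 / 2 = 0.3690 mol
m = 0.3690 × 118.71 = 43.8 g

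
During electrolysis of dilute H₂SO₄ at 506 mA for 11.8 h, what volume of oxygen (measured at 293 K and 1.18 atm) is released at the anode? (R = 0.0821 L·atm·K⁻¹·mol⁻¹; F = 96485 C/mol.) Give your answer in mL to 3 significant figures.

Charge passed = 0.506 × 42480 = 21490 C
Moles of electrons = 21490 / 96485 = 0.2227 mol
2H₂O → O₂ + 4H⁺ + 4e⁻, so n(O₂) = 0.2227 / 4 = 0.05568 mol
V = nRT/P = 0.05568 × 0.0821 × 293 / 1.18 = 1.135 L
= 1140 mL

1140 mL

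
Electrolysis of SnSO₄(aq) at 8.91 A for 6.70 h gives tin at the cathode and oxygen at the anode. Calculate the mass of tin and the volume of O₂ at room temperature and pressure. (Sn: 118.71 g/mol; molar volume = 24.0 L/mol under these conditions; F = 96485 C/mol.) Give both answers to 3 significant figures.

132 g Sn; 13.4 L O₂

Q = 8.91 × 24120 = 2.149×10^5 C; n(e⁻) = 2.149×10^5 / 96485 = 2.227 mol
Cathode: Sn²⁺ + 2e⁻ → Sn → n(Sn) = 2.227/2 = 1.114 mol → 132 g
Anode: 2H₂O → O₂ + 4H⁺ + 4e⁻ → n(O₂) = 2.227/4 = 0.5568 mol → 13.4 L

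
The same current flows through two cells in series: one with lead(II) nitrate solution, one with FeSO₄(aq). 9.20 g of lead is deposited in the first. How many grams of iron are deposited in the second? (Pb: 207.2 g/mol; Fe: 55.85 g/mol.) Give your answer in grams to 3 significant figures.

2.48 g

n(Pb) = 9.20 / 207.2 = 0.04440 mol
Pb²⁺ + 2e⁻ → Pb, so n(e⁻) = 2 × 0.04440 = 0.08880 mol
Same current for the same time ⇒ same n(e⁻) = 0.08880 mol in both cells.
Fe²⁺ + 2e⁻ → Fe, so n(Fe) = 0.08880 / 2 = 0.04440 mol
m(Fe) = 0.04440 × 55.85 = 2.48 g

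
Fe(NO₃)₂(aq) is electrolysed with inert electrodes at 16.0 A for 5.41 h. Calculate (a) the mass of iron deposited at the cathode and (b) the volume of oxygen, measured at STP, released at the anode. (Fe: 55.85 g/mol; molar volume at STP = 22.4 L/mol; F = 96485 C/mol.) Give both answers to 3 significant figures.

90.2 g Fe; 18.1 L O₂

Q = 16.0 × 19476 = 3.116×10^5 C; n(e⁻) = 3.116×10^5 / 96485 = 3.230 mol
Cathode: Fe²⁺ + 2e⁻ → Fe → n(Fe) = 3.230/2 = 1.615 mol → 90.2 g
Anode: 2H₂O → O₂ + 4H⁺ + 4e⁻ → n(O₂) = 3.230/4 = 0.8075 mol → 18.1 L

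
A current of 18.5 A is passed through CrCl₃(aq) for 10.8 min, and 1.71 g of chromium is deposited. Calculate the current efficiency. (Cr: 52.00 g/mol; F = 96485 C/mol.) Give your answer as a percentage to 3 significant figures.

79.4%

Q = 18.5 × 648 = 11990 C
n(e⁻) = 11990 / 96485 = 0.1243 mol
Cr³⁺ + 3e⁻ → Cr, so theoretical n(Cr) = 0.04143 mol → 2.154 g
Efficiency = 1.71 / 2.154 = 0.7939 = 79.4%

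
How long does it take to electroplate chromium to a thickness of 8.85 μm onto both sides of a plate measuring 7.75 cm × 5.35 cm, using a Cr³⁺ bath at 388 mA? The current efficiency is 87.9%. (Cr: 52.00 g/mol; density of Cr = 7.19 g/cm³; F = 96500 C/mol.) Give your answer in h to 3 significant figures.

Plated area = 2 × 7.75 × 5.35 = 82.93 cm²
Volume = 82.93 × 8.85×10⁻⁴ cm = 0.07339 cm³
m(Cr) = 0.07339 × 7.19 = 0.5277 g
n(Cr) = 0.5277 / 52.00 = 0.01015 mol; n(e⁻) = 3 × 0.01015 = 0.03045 mol
Q = 0.03045 × 96500 / 0.879 = 3343 C
t = 3343 / 0.388 = 8616 s = 2.39 h

2.39 h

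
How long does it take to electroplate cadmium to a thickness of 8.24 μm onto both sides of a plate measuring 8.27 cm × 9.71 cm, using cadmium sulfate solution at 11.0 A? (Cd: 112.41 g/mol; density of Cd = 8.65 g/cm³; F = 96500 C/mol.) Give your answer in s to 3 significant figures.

179 s

Plated area = 2 × 8.27 × 9.71 = 160.6 cm²
Volume = 160.6 × 8.24×10⁻⁴ cm = 0.1323 cm³
m(Cd) = 0.1323 × 8.65 = 1.144 g
n(Cd) = 1.144 / 112.41 = 0.01018 mol; n(e⁻) = 2 × 0.01018 = 0.02036 mol
Q = 0.02036 × 96500 = 1965 C
t = 1965 / 11.0 = 178.6 s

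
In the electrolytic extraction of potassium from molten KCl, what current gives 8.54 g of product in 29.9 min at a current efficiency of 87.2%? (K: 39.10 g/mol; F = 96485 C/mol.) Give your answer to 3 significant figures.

n(K) = 8.54 / 39.10 = 0.2184 mol
K⁺ + e⁻ → K, so n(e⁻) = 0.2184 mol
Q = 0.2184 × 96485 / 0.872 = 24170 C
I = Q / t = 24170 / 1794 s = 13.5 A

13.5 A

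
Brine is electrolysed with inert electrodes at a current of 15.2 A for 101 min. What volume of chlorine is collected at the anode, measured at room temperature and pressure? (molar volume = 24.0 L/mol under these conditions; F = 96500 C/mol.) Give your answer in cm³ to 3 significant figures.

Charge passed = 15.2 × 6060 = 92110 C
Moles of electrons = 92110 / 96500 = 0.9545 mol
2Cl⁻ → Cl₂ + 2e⁻, so n(Cl₂) = 0.9545 / 2 = 0.4773 mol
V = 0.4773 × 24.0 = 11.46 L
= 11500 cm³

11500 cm³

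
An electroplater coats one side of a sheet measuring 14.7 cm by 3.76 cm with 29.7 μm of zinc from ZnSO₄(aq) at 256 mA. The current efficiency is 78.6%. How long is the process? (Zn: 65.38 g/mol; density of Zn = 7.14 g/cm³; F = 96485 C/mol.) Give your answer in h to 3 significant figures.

4.78 h

Plated area = 14.7 × 3.76 = 55.27 cm²
Volume = 55.27 × 29.7×10⁻⁴ cm = 0.1642 cm³
m(Zn) = 0.1642 × 7.14 = 1.172 g
n(Zn) = 1.172 / 65.38 = 0.01793 mol; n(e⁻) = 2 × 0.01793 = 0.03586 mol
Q = 0.03586 × 96485 / 0.786 = 4402 C
t = 4402 / 0.256 = 17200 s = 4.78 h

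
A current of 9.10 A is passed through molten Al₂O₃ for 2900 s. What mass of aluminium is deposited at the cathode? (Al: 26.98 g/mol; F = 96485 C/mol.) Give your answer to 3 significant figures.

Q = It = 9.10 × 2900 = 26390 C
Moles of electrons = 26390 / 96485 = 0.2735 mol
Al³⁺ + 3e⁻ → Al, so n(Al) = 0.2735 / 3 = 0.09117 mol
m = 0.09117 × 26.98 = 2.46 g

2.46 g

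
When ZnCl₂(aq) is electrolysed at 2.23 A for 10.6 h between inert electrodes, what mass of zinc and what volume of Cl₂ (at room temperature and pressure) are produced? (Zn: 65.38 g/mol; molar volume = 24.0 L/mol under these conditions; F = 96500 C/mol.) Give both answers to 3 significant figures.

28.8 g Zn; 10.6 L Cl₂

Q = 2.23 × 38160 = 85100 C; n(e⁻) = 85100 / 96500 = 0.8819 mol
Cathode: Zn²⁺ + 2e⁻ → Zn → n(Zn) = 0.8819/2 = 0.4410 mol → 28.8 g
Anode: 2Cl⁻ → Cl₂ + 2e⁻ → n(Cl₂) = 0.8819/2 = 0.4410 mol → 10.6 L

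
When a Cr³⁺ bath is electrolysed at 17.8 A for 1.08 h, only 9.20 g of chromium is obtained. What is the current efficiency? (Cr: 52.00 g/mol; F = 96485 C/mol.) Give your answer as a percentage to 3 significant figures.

74.0%

Q = 17.8 × 3888 = 69210 C
n(e⁻) = 69210 / 96485 = 0.7173 mol
Cr³⁺ + 3e⁻ → Cr, so theoretical n(Cr) = 0.2391 mol → 12.43 g
Efficiency = 9.20 / 12.43 = 0.7401 = 74.0%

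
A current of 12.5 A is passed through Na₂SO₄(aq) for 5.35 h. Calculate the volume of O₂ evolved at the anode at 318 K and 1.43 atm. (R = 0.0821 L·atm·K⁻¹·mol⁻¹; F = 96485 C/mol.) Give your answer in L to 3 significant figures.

Q = 12.5 A × 19260 s = 2.408×10^5 C
Moles of electrons = 2.408×10^5 / 96485 = 2.496 mol
2H₂O → O₂ + 4H⁺ + 4e⁻, so n(O₂) = 2.496 / 4 = 0.6240 mol
V = nRT/P = 0.6240 × 0.0821 × 318 / 1.43 = 11.39 L

11.4 L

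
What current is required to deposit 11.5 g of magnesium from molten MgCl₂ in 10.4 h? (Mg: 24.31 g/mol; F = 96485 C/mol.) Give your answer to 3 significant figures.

n(Mg) = 11.5 / 24.31 = 0.4731 mol
Mg²⁺ + 2e⁻ → Mg, so n(e⁻) = 2 × 0.4731 = 0.9462 mol
Q = 0.9462 × 96485 = 91290 C
I = Q / t = 91290 / 37440 s = 2.44 A

2.44 A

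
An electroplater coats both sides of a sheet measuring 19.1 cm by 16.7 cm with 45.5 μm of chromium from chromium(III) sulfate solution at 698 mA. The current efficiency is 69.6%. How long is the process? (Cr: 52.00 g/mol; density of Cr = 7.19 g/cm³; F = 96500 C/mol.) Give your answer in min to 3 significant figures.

3990 min

Plated area = 2 × 19.1 × 16.7 = 637.9 cm²
Volume = 637.9 × 45.5×10⁻⁴ cm = 2.902 cm³
m(Cr) = 2.902 × 7.19 = 20.87 g
n(Cr) = 20.87 / 52.00 = 0.4013 mol; n(e⁻) = 3 × 0.4013 = 1.204 mol
Q = 1.204 × 96500 / 0.696 = 1.669×10^5 C
t = 1.669×10^5 / 0.698 = 2.391×10^5 s = 3990 min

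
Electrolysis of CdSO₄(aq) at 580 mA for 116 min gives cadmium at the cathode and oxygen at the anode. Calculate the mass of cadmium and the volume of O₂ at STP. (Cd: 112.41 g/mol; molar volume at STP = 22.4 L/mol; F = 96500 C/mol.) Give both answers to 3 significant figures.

Q = 0.580 × 6960 = 4037 C; n(e⁻) = 4037 / 96500 = 0.04183 mol
Cathode: Cd²⁺ + 2e⁻ → Cd → n(Cd) = 0.04183/2 = 0.02092 mol → 2.35 g
Anode: 2H₂O → O₂ + 4H⁺ + 4e⁻ → n(O₂) = 0.04183/4 = 0.01046 mol → 0.234 L

2.35 g Cd; 0.234 L O₂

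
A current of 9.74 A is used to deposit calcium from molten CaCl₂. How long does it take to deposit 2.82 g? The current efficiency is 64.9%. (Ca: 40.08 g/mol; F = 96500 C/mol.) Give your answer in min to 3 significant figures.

35.8 min

n(Ca) = 2.82 / 40.08 = 0.07036 mol
Ca²⁺ + 2e⁻ → Ca, so n(e⁻) = 2 × 0.07036 = 0.1407 mol
Q = 0.1407 × 96500 / 0.649 = 20920 C
t = Q / I = 20920 / 9.74 = 2148 s = 35.8 min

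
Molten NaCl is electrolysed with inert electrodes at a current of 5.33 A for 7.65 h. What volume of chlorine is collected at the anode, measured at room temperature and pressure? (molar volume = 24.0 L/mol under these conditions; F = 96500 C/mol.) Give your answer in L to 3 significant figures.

Q = It = 5.33 × 27540 = 1.468×10^5 C
n(e⁻) = Q/F = 1.468×10^5/96500 = 1.521 mol
2Cl⁻ → Cl₂ + 2e⁻, so n(Cl₂) = 1.521 / 2 = 0.7605 mol
V = 0.7605 × 24.0 = 18.25 L

18.3 L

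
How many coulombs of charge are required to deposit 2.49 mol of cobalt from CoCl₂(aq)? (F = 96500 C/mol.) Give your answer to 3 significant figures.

4.81×10^5 C

Co²⁺ + 2e⁻ → Co, so n(e⁻) = 2 × 2.49 = 4.980 mol
Q = 4.980 × 96500 = 4.806×10^5 C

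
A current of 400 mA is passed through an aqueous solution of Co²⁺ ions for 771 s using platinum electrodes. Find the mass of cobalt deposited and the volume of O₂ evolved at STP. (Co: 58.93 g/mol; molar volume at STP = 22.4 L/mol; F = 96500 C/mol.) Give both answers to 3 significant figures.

Q = 0.400 × 771 = 308.4 C; n(e⁻) = 308.4 / 96500 = 0.003196 mol
Cathode: Co²⁺ + 2e⁻ → Co → n(Co) = 0.003196/2 = 0.001598 mol → 0.0942 g
Anode: 2H₂O → O₂ + 4H⁺ + 4e⁻ → n(O₂) = 0.003196/4 = 7.990×10^-4 mol → 0.0179 L

0.0942 g Co; 0.0179 L O₂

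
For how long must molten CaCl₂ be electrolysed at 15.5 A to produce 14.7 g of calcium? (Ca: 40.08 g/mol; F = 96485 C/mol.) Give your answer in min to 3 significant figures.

76.1 min

n(Ca) = 14.7 / 40.08 = 0.3668 mol
Ca²⁺ + 2e⁻ → Ca, so n(e⁻) = 2 × 0.3668 = 0.7336 mol
Q = 0.7336 × 96485 = 70780 C
t = Q / I = 70780 / 15.5 = 4566 s = 76.1 min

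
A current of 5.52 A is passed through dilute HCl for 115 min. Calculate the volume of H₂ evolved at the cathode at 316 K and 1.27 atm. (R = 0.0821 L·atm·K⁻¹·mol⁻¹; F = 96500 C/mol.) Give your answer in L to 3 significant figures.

4.03 L

Charge passed = 5.52 × 6900 = 38090 C
n(e⁻) = Q/F = 38090/96500 = 0.3947 mol
2H⁺ + 2e⁻ → H₂, so n(H₂) = 0.3947 / 2 = 0.1974 mol
V = nRT/P = 0.1974 × 0.0821 × 316 / 1.27 = 4.032 L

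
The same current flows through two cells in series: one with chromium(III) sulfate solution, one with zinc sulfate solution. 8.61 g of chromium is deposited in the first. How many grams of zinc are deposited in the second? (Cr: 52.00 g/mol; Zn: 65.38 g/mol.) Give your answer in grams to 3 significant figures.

16.2 g

n(Cr) = 8.61 / 52.00 = 0.1656 mol
Cr³⁺ + 3e⁻ → Cr, so n(e⁻) = 3 × 0.1656 = 0.4968 mol
In series, the same 0.4968 mol of electrons flows through the second cell.
Zn²⁺ + 2e⁻ → Zn, so n(Zn) = 0.4968 / 2 = 0.2484 mol
m(Zn) = 0.2484 × 65.38 = 16.2 g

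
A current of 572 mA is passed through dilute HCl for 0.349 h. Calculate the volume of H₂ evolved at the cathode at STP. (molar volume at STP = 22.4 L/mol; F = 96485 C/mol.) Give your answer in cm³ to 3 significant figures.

Charge passed = 0.572 × 1256.4 = 718.7 C
n(e⁻) = 718.7 / 96485 = 0.007449 mol
2H⁺ + 2e⁻ → H₂, so n(H₂) = 0.007449 / 2 = 0.003725 mol
V = 0.003725 × 22.4 = 0.08344 L
= 83.4 cm³

83.4 cm³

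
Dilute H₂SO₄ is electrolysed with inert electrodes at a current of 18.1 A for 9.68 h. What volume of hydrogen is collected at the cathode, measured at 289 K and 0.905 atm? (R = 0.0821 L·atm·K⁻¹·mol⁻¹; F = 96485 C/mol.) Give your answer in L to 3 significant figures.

Q = It = 18.1 × 34848 = 6.307×10^5 C
n(e⁻) = Q/F = 6.307×10^5/96485 = 6.537 mol
2H⁺ + 2e⁻ → H₂, so n(H₂) = 6.537 / 2 = 3.269 mol
V = nRT/P = 3.269 × 0.0821 × 289 / 0.905 = 85.71 L

85.7 L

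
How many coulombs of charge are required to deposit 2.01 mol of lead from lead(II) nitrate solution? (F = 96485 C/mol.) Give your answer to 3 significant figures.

Pb²⁺ + 2e⁻ → Pb, so n(e⁻) = 2 × 2.01 = 4.020 mol
Q = 4.020 × 96485 = 3.879×10^5 C

3.88×10^5 C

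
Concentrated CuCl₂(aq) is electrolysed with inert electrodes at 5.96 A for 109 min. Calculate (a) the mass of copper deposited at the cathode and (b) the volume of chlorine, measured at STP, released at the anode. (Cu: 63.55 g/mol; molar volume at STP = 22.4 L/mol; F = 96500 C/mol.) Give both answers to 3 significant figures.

12.8 g Cu; 4.52 L Cl₂

Q = 5.96 × 6540 = 38980 C; n(e⁻) = 38980 / 96500 = 0.4039 mol
Cathode: Cu²⁺ + 2e⁻ → Cu → n(Cu) = 0.4039/2 = 0.2020 mol → 12.8 g
Anode: 2Cl⁻ → Cl₂ + 2e⁻ → n(Cl₂) = 0.4039/2 = 0.2020 mol → 4.52 L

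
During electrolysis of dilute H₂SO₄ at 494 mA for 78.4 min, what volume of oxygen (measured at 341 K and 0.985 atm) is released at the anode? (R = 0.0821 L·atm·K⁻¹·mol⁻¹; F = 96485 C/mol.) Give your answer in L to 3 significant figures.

0.171 L

Charge passed = 0.494 × 4704 = 2324 C
Moles of electrons = 2324 / 96485 = 0.02409 mol
2H₂O → O₂ + 4H⁺ + 4e⁻, so n(O₂) = 0.02409 / 4 = 0.006023 mol
V = nRT/P = 0.006023 × 0.0821 × 341 / 0.985 = 0.1712 L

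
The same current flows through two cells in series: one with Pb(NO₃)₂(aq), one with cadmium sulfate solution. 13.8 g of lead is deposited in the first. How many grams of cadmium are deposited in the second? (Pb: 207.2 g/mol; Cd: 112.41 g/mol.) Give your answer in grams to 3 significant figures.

n(Pb) = 13.8 / 207.2 = 0.06660 mol
Pb²⁺ + 2e⁻ → Pb, so n(e⁻) = 2 × 0.06660 = 0.1332 mol
The cells are in series, so the same charge (and hence the same n(e⁻) = 0.1332 mol) passes through both.
Cd²⁺ + 2e⁻ → Cd, so n(Cd) = 0.1332 / 2 = 0.06660 mol
m(Cd) = 0.06660 × 112.41 = 7.49 g

7.49 g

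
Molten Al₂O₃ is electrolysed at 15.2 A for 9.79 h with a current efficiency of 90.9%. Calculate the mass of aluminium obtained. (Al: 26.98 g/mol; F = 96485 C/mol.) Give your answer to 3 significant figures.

Q = 15.2 × 35244 = 5.357×10^5 C
n(e⁻) = 5.357×10^5 / 96485 = 5.552 mol
Al³⁺ + 3e⁻ → Al, so theoretical m(Al) = 1.851 × 26.98 = 49.94 g
Actual mass = 90.9% × 49.94 = 45.4 g

45.4 g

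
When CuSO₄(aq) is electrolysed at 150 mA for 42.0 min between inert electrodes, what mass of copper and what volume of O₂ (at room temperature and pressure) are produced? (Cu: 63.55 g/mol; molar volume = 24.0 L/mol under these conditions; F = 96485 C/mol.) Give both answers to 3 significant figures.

0.124 g Cu; 0.0235 L O₂

Q = 0.150 × 2520 = 378.0 C; n(e⁻) = 378.0 / 96485 = 0.003918 mol
Cathode: Cu²⁺ + 2e⁻ → Cu → n(Cu) = 0.003918/2 = 0.001959 mol → 0.124 g
Anode: 2H₂O → O₂ + 4H⁺ + 4e⁻ → n(O₂) = 0.003918/4 = 9.795×10^-4 mol → 0.0235 L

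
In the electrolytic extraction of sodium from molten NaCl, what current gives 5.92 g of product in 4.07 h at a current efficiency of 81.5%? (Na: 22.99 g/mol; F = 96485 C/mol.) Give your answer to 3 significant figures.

n(Na) = 5.92 / 22.99 = 0.2575 mol
Na⁺ + e⁻ → Na, so n(e⁻) = 0.2575 mol
Q = 0.2575 × 96485 / 0.815 = 30480 C
I = Q / t = 30480 / 14652 s = 2.08 A

2.08 A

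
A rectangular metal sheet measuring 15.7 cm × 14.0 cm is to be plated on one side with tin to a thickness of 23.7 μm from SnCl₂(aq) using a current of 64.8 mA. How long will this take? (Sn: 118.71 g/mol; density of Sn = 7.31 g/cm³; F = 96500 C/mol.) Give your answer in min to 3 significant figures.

1590 min

Plated area = 15.7 × 14.0 = 219.8 cm²
Volume = 219.8 × 23.7×10⁻⁴ cm = 0.5209 cm³
m(Sn) = 0.5209 × 7.31 = 3.808 g
n(Sn) = 3.808 / 118.71 = 0.03208 mol; n(e⁻) = 2 × 0.03208 = 0.06416 mol
Q = 0.06416 × 96500 = 6191 C
t = 6191 / 0.0648 = 95540 s = 1590 min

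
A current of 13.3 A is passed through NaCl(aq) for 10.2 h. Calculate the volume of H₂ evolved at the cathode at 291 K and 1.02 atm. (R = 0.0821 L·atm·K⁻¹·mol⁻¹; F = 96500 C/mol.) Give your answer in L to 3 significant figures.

59.3 L

Q = 13.3 A × 36720 s = 4.884×10^5 C
n(e⁻) = Q/F = 4.884×10^5/96500 = 5.061 mol
2H⁺ + 2e⁻ → H₂, so n(H₂) = 5.061 / 2 = 2.531 mol
V = nRT/P = 2.531 × 0.0821 × 291 / 1.02 = 59.28 L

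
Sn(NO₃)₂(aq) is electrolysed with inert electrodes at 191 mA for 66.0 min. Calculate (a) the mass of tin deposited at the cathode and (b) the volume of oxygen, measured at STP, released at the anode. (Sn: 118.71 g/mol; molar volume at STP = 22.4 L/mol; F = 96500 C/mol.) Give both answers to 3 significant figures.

Q = 0.191 × 3960 = 756.4 C; n(e⁻) = 756.4 / 96500 = 0.007838 mol
Cathode: Sn²⁺ + 2e⁻ → Sn → n(Sn) = 0.007838/2 = 0.003919 mol → 0.465 g
Anode: 2H₂O → O₂ + 4H⁺ + 4e⁻ → n(O₂) = 0.007838/4 = 0.001960 mol → 0.0439 L

0.465 g Sn; 0.0439 L O₂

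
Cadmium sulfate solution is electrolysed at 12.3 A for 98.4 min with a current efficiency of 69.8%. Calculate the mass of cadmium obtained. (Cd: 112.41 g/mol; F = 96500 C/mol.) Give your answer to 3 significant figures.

Q = 12.3 × 5904 = 72620 C
n(e⁻) = 72620 / 96500 = 0.7525 mol
Cd²⁺ + 2e⁻ → Cd, so theoretical m(Cd) = 0.3763 × 112.41 = 42.30 g
Actual mass = 69.8% × 42.30 = 29.5 g

29.5 g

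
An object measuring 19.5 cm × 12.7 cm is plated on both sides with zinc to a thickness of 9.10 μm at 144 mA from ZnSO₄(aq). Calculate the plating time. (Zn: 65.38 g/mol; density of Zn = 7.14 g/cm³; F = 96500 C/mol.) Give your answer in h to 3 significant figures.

Plated area = 2 × 19.5 × 12.7 = 495.3 cm²
Volume = 495.3 × 9.10×10⁻⁴ cm = 0.4507 cm³
m(Zn) = 0.4507 × 7.14 = 3.218 g
n(Zn) = 3.218 / 65.38 = 0.04922 mol; n(e⁻) = 2 × 0.04922 = 0.09844 mol
Q = 0.09844 × 96500 = 9499 C
t = 9499 / 0.144 = 65970 s = 18.3 h

18.3 h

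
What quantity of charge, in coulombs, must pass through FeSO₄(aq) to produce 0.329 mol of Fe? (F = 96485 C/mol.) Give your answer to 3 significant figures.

63500 C

Fe²⁺ + 2e⁻ → Fe, so n(e⁻) = 2 × 0.329 = 0.6580 mol
Q = 0.6580 × 96485 = 63490 C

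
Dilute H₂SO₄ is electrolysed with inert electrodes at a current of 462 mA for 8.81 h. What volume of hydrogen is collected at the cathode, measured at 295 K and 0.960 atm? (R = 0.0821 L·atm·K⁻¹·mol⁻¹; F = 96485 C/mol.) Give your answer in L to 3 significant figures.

1.92 L

Q = 0.462 A × 31716 s = 14650 C
n(e⁻) = Q/F = 14650/96485 = 0.1518 mol
2H⁺ + 2e⁻ → H₂, so n(H₂) = 0.1518 / 2 = 0.07590 mol
V = nRT/P = 0.07590 × 0.0821 × 295 / 0.960 = 1.915 L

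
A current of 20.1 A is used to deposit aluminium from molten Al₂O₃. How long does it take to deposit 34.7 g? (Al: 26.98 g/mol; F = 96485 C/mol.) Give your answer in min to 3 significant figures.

n(Al) = 34.7 / 26.98 = 1.286 mol
Al³⁺ + 3e⁻ → Al, so n(e⁻) = 3 × 1.286 = 3.858 mol
Q = 3.858 × 96485 = 3.722×10^5 C
t = Q / I = 3.722×10^5 / 20.1 = 18520 s = 309 min

309 min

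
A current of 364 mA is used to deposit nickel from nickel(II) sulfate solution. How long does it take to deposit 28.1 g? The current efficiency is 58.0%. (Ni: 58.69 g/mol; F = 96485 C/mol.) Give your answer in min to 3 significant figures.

n(Ni) = 28.1 / 58.69 = 0.4788 mol
Ni²⁺ + 2e⁻ → Ni, so n(e⁻) = 2 × 0.4788 = 0.9576 mol
Q = 0.9576 × 96485 / 0.580 = 1.593×10^5 C
t = Q / I = 1.593×10^5 / 0.364 = 4.376×10^5 s = 7290 min

7290 min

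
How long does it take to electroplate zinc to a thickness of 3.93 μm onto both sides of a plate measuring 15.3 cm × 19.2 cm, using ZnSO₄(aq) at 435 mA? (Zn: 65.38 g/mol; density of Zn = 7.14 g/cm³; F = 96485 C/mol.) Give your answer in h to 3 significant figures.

3.11 h

Plated area = 2 × 15.3 × 19.2 = 587.5 cm²
Volume = 587.5 × 3.93×10⁻⁴ cm = 0.2309 cm³
m(Zn) = 0.2309 × 7.14 = 1.649 g
n(Zn) = 1.649 / 65.38 = 0.02522 mol; n(e⁻) = 2 × 0.02522 = 0.05044 mol
Q = 0.05044 × 96485 = 4867 C
t = 4867 / 0.435 = 11190 s = 3.11 h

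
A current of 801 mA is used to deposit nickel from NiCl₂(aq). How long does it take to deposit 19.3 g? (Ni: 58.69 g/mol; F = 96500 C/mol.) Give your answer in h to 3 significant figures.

22.0 h

n(Ni) = 19.3 / 58.69 = 0.3288 mol
Ni²⁺ + 2e⁻ → Ni, so n(e⁻) = 2 × 0.3288 = 0.6576 mol
Q = 0.6576 × 96500 = 63460 C
t = Q / I = 63460 / 0.801 = 79230 s = 22.0 h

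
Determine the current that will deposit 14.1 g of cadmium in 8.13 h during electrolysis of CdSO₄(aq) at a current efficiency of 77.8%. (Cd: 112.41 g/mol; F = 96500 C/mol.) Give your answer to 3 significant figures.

n(Cd) = 14.1 / 112.41 = 0.1254 mol
Cd²⁺ + 2e⁻ → Cd, so n(e⁻) = 2 × 0.1254 = 0.2508 mol
Q = 0.2508 × 96500 / 0.778 = 31110 C
I = Q / t = 31110 / 29268 s = 1.06 A

1.06 A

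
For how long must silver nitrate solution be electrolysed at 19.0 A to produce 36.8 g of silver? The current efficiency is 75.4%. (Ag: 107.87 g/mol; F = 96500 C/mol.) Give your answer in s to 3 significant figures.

n(Ag) = 36.8 / 107.87 = 0.3412 mol
Ag⁺ + e⁻ → Ag, so n(e⁻) = 0.3412 mol
Q = 0.3412 × 96500 / 0.754 = 43670 C
t = Q / I = 43670 / 19.0 = 2298 s

2300 s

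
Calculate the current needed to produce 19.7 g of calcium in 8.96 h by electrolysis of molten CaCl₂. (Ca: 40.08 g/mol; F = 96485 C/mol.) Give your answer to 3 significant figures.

2.94 A

n(Ca) = 19.7 / 40.08 = 0.4915 mol
Ca²⁺ + 2e⁻ → Ca, so n(e⁻) = 2 × 0.4915 = 0.9830 mol
Q = 0.9830 × 96485 = 94840 C
I = Q / t = 94840 / 32256 s = 2.94 A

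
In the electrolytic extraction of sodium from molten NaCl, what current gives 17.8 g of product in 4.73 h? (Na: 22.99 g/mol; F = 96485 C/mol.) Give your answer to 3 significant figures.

n(Na) = 17.8 / 22.99 = 0.7742 mol
Na⁺ + e⁻ → Na, so n(e⁻) = 0.7742 mol
Q = 0.7742 × 96485 = 74700 C
I = Q / t = 74700 / 17028 s = 4.39 A

4.39 A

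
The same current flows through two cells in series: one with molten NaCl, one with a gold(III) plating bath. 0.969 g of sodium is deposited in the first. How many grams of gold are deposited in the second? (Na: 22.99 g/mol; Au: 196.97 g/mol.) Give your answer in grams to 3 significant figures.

n(Na) = 0.969 / 22.99 = 0.04215 mol
Na⁺ + e⁻ → Na, so n(e⁻) = 0.04215 mol
The cells are in series, so the same charge (and hence the same n(e⁻) = 0.04215 mol) passes through both.
Au³⁺ + 3e⁻ → Au, so n(Au) = 0.04215 / 3 = 0.01405 mol
m(Au) = 0.01405 × 196.97 = 2.77 g

2.77 g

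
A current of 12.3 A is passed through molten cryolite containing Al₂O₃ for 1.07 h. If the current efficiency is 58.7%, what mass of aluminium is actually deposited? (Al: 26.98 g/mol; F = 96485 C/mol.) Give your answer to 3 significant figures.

2.59 g

Q = 12.3 × 3852 = 47380 C
n(e⁻) = 47380 / 96485 = 0.4911 mol
Al³⁺ + 3e⁻ → Al, so theoretical m(Al) = 0.1637 × 26.98 = 4.417 g
Actual mass = 58.7% × 4.417 = 2.59 g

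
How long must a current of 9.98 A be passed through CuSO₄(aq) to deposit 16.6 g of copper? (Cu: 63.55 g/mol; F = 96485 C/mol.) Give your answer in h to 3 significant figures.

n(Cu) = 16.6 / 63.55 = 0.2612 mol
Cu²⁺ + 2e⁻ → Cu, so n(e⁻) = 2 × 0.2612 = 0.5224 mol
Q = 0.5224 × 96485 = 50400 C
t = Q / I = 50400 / 9.98 = 5050 s = 1.40 h

1.40 h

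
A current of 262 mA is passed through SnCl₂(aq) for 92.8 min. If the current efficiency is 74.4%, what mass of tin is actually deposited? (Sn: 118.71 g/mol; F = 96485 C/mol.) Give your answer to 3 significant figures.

0.668 g

Q = 0.262 × 5568 = 1459 C
n(e⁻) = 1459 / 96485 = 0.01512 mol
Sn²⁺ + 2e⁻ → Sn, so theoretical m(Sn) = 0.007560 × 118.71 = 0.8974 g
Actual mass = 74.4% × 0.8974 = 0.668 g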